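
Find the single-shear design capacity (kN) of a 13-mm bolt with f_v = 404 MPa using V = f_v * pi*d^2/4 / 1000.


A = pi * d^2 / 4 = pi * 13^2 / 4 = 132.7323 mm^2
V = f_v * A / 1000 = 404 * 132.7323 / 1000
= 53.6238 kN

53.6238 kN


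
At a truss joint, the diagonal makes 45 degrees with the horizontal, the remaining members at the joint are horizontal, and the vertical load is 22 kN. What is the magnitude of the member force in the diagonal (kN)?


At the joint, only the diagonal has a vertical component, so vertical equilibrium gives:
F * sin(45) = 22
F = 22 / sin(45)
= 22 / 0.707107
= 31.11 kN

31.11 kN


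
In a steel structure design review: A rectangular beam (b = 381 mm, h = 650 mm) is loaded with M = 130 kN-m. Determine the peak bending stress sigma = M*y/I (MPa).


I = b * h^3 / 12 = 381 * 650^3 / 12 = 8719343750.0 mm^4
y = h / 2 = 650 / 2 = 325.0 mm
M = 130 kN-m = 130000000.0 N-mm
sigma = M * y / I = 130000000.0 * 325.0 / 8719343750.0
= 4.85 MPa

4.85 MPa


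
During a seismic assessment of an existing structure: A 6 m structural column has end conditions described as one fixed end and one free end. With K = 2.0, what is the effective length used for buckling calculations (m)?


L_eff = K * L
= 2.0 * 6
= 12.0 m

12.0 m


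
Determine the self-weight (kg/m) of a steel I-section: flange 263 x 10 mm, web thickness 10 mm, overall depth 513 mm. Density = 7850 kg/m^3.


A_flanges = 2 * 263 * 10 = 5260 mm^2
A_web = (513 - 2 * 10) * 10 = 4930 mm^2
A_total = 5260 + 4930 = 10190 mm^2 = 0.010190 m^2
Weight = rho * A = 7850 * 0.010190 = 79.9915 kg/m

79.9915 kg/m


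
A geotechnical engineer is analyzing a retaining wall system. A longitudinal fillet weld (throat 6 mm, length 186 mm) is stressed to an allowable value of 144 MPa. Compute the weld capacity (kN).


Strength = throat * length * allowable stress
= 6 * 186 * 144 N
= 160704 N
= 160.7 kN

160.7 kN


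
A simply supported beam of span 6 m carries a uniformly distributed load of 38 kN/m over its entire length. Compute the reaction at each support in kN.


Total load = w * L = 38 * 6 = 228 kN
By symmetry, each reaction R = total / 2 = 228 / 2 = 114.0 kN

114.0 kN


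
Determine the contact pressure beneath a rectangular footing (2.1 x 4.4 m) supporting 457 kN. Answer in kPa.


A = 2.1 * 4.4 = 9.24 m^2
q = P / A = 457 / 9.24
= 49.4589 kPa

49.4589 kPa


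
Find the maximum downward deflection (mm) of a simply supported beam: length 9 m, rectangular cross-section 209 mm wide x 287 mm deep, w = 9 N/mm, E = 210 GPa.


I = 209 * 287^3 / 12 = 411728310.58 mm^4
L = 9000.0 mm, w = 9 N/mm, E = 210000.0 MPa
delta = 5 * w * L^4 / (384 * E * I)
= 5 * 9 * 9000.0^4 / (384 * 210000.0 * 411728310.58)
= 8.8924 mm

8.8924 mm


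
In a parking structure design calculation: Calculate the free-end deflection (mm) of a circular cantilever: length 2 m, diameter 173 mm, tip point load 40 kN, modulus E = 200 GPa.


I = pi * d^4 / 64 = pi * 173^4 / 64 = 43969781.88 mm^4
L = 2000.0 mm, P = 40000.0 N, E = 200000.0 MPa
delta = P * L^3 / (3 * E * I)
= 40000.0 * 2000.0^3 / (3 * 200000.0 * 43969781.88)
= 12.1295 mm

12.1295 mm


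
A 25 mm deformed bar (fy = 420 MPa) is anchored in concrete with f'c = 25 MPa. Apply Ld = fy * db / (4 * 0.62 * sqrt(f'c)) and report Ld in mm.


Ld = (fy * db) / (4 * 0.62 * sqrt(f'c))
= (420 * 25) / (4 * 0.62 * sqrt(25))
= 10500 / 12.4
= 846.77 mm

846.77 mm


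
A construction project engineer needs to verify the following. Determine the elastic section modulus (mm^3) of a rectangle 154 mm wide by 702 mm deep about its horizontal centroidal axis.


S = b * h^2 / 6
= 154 * 702^2 / 6
= 154 * 492804 / 6
= 12648636.0 mm^3

12648636.0 mm^3


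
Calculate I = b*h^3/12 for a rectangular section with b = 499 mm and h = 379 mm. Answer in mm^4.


I = b * h^3 / 12
= 499 * 379^3 / 12
= 499 * 54439939 / 12
= 2263794130.08 mm^4

2263794130.08 mm^4


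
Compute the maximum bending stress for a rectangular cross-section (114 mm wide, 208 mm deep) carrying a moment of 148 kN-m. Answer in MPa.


I = b * h^3 / 12 = 114 * 208^3 / 12 = 85489664.0 mm^4
y = h / 2 = 208 / 2 = 104.0 mm
M = 148 kN-m = 148000000.0 N-mm
sigma = M * y / I = 148000000.0 * 104.0 / 85489664.0
= 180.05 MPa

180.05 MPa


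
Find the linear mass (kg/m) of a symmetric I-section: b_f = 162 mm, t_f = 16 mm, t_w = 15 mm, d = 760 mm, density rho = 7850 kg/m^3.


A_flanges = 2 * 162 * 16 = 5184 mm^2
A_web = (760 - 2 * 16) * 15 = 10920 mm^2
A_total = 5184 + 10920 = 16104 mm^2 = 0.016104 m^2
Weight = rho * A = 7850 * 0.016104 = 126.4164 kg/m

126.4164 kg/m


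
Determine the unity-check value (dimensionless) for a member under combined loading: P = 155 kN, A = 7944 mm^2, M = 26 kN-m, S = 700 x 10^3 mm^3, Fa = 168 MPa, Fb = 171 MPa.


f_a = P / A = 155000.0 / 7944 = 19.5116 MPa
f_b = M / S = 26000000.0 / 700000.0 = 37.1429 MPa
Ratio = f_a / Fa + f_b / Fb
= 19.5116 / 168 + 37.1429 / 171
= 0.3334 (dimensionless)

0.3334 (dimensionless)


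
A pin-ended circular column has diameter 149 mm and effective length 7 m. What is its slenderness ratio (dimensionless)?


Radius of gyration r = d / 4 = 149 / 4 = 37.25 mm
L_eff = 7000.0 mm
Slenderness ratio = L / r = 7000.0 / 37.25 = 187.92 (dimensionless)

187.92 (dimensionless)


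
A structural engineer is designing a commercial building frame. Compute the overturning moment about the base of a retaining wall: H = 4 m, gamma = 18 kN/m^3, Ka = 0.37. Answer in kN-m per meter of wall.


Pa = 0.5 * Ka * gamma * H^2
= 0.5 * 0.37 * 18 * 4^2
= 53.28 kN/m
Arm = H / 3 = 4 / 3 = 1.3333 m
Mo = Pa * arm = Pa * H / 3 = 53.28 * 4 / 3 = 71.04 kN-m/m

71.04 kN-m/m


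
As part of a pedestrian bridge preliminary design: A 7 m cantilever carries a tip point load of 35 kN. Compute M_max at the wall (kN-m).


For a cantilever with a point load at the free end:
M_max = P * L = 35 * 7 = 245 kN-m

245 kN-m


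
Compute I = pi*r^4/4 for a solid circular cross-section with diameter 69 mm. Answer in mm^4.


r = d / 2 = 69 / 2 = 34.5 mm
I = pi * r^4 / 4 = pi * 34.5^4 / 4
= 1112669.7 mm^4

1112669.7 mm^4


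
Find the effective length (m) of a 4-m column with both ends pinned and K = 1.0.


L_eff = K * L
= 1.0 * 4
= 4.0 m

4.0 m


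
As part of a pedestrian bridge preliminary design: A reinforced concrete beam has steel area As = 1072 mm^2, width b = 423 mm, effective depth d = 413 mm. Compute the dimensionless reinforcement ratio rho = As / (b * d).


rho = As / (b * d)
= 1072 / (423 * 413)
= 1072 / 174699
= 0.006136 (dimensionless)

0.006136 (dimensionless)


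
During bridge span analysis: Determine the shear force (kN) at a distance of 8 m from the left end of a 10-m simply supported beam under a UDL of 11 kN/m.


R_A = w * L / 2 = 11 * 10 / 2 = 55.0 kN
V(x) = R_A - w * x = 55.0 - 11 * 8
= -33.0 kN

-33.0 kN


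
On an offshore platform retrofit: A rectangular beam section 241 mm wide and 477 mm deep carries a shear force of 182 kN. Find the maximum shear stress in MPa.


A = b * h = 241 * 477 = 114957 mm^2
V = 182 kN = 182000.0 N
tau_max = 1.5 * V / A = 1.5 * 182000.0 / 114957
= 2.3748 MPa

2.3748 MPa


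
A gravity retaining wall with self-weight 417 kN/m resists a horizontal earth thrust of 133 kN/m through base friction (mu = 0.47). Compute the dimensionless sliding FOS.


Resisting force = mu * W = 0.47 * 417 = 195.99 kN/m
FOS = Resisting / Driving = 195.99 / 133
= 1.4736 (dimensionless)

1.4736 (dimensionless)


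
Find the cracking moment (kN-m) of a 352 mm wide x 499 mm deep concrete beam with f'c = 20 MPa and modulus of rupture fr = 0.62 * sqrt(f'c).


fr = 0.62 * sqrt(20) = 0.62 * 4.4721 = 2.7727 MPa
I = 352 * 499^3 / 12 = 3644710637.33 mm^4
y_t = 249.5 mm
M_cr = fr * I / y_t = 2.7727 * 3644710637.33 / 249.5 N-mm
= 40.5041 kN-m

40.5041 kN-m


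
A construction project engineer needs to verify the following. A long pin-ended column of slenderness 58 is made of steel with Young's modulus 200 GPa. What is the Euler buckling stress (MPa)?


sigma_cr = pi^2 * E / lambda^2
= 9.8696 * 200000.0 / 58^2
= 9.8696 * 200000.0 / 3364
= 586.7779 MPa

586.7779 MPa


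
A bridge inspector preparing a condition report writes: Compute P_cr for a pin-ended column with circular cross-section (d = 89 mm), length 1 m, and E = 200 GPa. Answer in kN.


I = pi * d^4 / 64 = 3079852.55 mm^4
L = 1000.0 mm
P_cr = pi^2 * E * I / L^2
= 9.8696 * 200000.0 * 3079852.55 / 1000.0^2
= 6079385.26 N = 6079.3853 kN

6079.3853 kN


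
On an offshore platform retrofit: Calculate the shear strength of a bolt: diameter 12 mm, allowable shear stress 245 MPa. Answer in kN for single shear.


A = pi * d^2 / 4 = pi * 12^2 / 4 = 113.0973 mm^2
V = f_v * A / 1000 = 245 * 113.0973 / 1000
= 27.7088 kN

27.7088 kN


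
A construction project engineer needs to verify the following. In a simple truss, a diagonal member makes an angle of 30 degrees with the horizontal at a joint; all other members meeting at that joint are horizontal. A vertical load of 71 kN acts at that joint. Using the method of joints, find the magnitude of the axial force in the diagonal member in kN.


At the joint, only the diagonal has a vertical component, so vertical equilibrium gives:
F * sin(30) = 71
F = 71 / sin(30)
= 71 / 0.5
= 142.0 kN

142.0 kN


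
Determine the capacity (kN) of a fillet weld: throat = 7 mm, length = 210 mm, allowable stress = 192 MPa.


Strength = throat * length * allowable stress
= 7 * 210 * 192 N
= 282240 N
= 282.24 kN

282.24 kN


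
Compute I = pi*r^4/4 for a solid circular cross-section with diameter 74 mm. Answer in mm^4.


r = d / 2 = 74 / 2 = 37.0 mm
I = pi * r^4 / 4 = pi * 37.0^4 / 4
= 1471962.61 mm^4

1471962.61 mm^4


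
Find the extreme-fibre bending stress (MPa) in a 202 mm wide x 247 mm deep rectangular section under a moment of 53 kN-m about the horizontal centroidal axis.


I = b * h^3 / 12 = 202 * 247^3 / 12 = 253665253.83 mm^4
y = h / 2 = 247 / 2 = 123.5 mm
M = 53 kN-m = 53000000.0 N-mm
sigma = M * y / I = 53000000.0 * 123.5 / 253665253.83
= 25.8 MPa

25.8 MPa


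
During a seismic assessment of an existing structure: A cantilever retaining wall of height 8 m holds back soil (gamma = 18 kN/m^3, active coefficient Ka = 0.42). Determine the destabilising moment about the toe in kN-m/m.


Pa = 0.5 * Ka * gamma * H^2
= 0.5 * 0.42 * 18 * 8^2
= 241.92 kN/m
Arm = H / 3 = 8 / 3 = 2.6667 m
Mo = Pa * arm = Pa * H / 3 = 241.92 * 8 / 3 = 645.12 kN-m/m

645.12 kN-m/m


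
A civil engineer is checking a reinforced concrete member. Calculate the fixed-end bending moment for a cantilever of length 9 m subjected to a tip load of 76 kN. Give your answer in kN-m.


For a cantilever with a point load at the free end:
M_max = P * L = 76 * 9 = 684 kN-m

684 kN-m


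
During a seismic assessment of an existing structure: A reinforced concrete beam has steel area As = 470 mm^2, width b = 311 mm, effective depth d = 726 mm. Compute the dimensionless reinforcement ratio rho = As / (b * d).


rho = As / (b * d)
= 470 / (311 * 726)
= 470 / 225786
= 0.002082 (dimensionless)

0.002082 (dimensionless)


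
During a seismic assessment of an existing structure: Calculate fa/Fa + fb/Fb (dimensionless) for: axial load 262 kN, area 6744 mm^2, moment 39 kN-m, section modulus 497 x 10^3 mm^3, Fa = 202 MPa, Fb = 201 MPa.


f_a = P / A = 262000.0 / 6744 = 38.8493 MPa
f_b = M / S = 39000000.0 / 497000.0 = 78.4708 MPa
Ratio = f_a / Fa + f_b / Fb
= 38.8493 / 202 + 78.4708 / 201
= 0.5827 (dimensionless)

0.5827 (dimensionless)


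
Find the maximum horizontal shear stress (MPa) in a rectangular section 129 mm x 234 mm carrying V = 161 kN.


A = b * h = 129 * 234 = 30186 mm^2
V = 161 kN = 161000.0 N
tau_max = 1.5 * V / A = 1.5 * 161000.0 / 30186
= 8.0004 MPa

8.0004 MPa


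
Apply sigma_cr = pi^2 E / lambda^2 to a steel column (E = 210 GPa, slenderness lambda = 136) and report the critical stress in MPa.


sigma_cr = pi^2 * E / lambda^2
= 9.8696 * 210000.0 / 136^2
= 9.8696 * 210000.0 / 18496
= 112.0576 MPa

112.0576 MPa


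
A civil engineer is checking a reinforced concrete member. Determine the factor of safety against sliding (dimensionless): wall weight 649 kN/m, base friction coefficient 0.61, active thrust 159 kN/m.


Resisting force = mu * W = 0.61 * 649 = 395.89 kN/m
FOS = Resisting / Driving = 395.89 / 159
= 2.4899 (dimensionless)

2.4899 (dimensionless)


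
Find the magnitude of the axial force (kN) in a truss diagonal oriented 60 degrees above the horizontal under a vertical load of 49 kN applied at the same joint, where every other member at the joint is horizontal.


At the joint, only the diagonal has a vertical component, so vertical equilibrium gives:
F * sin(60) = 49
F = 49 / sin(60)
= 49 / 0.866025
= 56.58 kN

56.58 kN


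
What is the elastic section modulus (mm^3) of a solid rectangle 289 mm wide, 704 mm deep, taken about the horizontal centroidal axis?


S = b * h^2 / 6
= 289 * 704^2 / 6
= 289 * 495616 / 6
= 23872170.67 mm^3

23872170.67 mm^3


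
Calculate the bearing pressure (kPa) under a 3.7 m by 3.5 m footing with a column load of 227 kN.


A = 3.7 * 3.5 = 12.95 m^2
q = P / A = 227 / 12.95
= 17.529 kPa

17.529 kPa


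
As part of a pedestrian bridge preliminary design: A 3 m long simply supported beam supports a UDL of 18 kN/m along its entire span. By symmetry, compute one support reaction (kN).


Total load = w * L = 18 * 3 = 54 kN
By symmetry, each reaction R = total / 2 = 54 / 2 = 27.0 kN

27.0 kN


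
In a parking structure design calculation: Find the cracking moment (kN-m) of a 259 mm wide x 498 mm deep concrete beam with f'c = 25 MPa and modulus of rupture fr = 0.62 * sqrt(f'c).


fr = 0.62 * sqrt(25) = 0.62 * 5.0 = 3.1 MPa
I = 259 * 498^3 / 12 = 2665670994.0 mm^4
y_t = 249.0 mm
M_cr = fr * I / y_t = 3.1 * 2665670994.0 / 249.0 N-mm
= 33.1871 kN-m

33.1871 kN-m


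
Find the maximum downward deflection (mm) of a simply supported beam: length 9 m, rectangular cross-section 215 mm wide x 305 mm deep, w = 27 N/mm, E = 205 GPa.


I = 215 * 305^3 / 12 = 508342864.58 mm^4
L = 9000.0 mm, w = 27 N/mm, E = 205000.0 MPa
delta = 5 * w * L^4 / (384 * E * I)
= 5 * 27 * 9000.0^4 / (384 * 205000.0 * 508342864.58)
= 22.1341 mm

22.1341 mm


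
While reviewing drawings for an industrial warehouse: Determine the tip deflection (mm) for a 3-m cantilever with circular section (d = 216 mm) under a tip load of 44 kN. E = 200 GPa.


I = pi * d^4 / 64 = pi * 216^4 / 64 = 106852553.05 mm^4
L = 3000.0 mm, P = 44000.0 N, E = 200000.0 MPa
delta = P * L^3 / (3 * E * I)
= 44000.0 * 3000.0^3 / (3 * 200000.0 * 106852553.05)
= 18.5302 mm

18.5302 mm


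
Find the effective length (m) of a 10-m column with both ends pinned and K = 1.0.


L_eff = K * L
= 1.0 * 10
= 10.0 m

10.0 m


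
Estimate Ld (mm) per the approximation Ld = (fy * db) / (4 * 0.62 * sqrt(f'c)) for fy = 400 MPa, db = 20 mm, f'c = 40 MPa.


Ld = (fy * db) / (4 * 0.62 * sqrt(f'c))
= (400 * 20) / (4 * 0.62 * sqrt(40))
= 8000 / 15.6849
= 510.04 mm

510.04 mm


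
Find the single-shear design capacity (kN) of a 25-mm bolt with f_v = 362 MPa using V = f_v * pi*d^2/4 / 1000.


A = pi * d^2 / 4 = pi * 25^2 / 4 = 490.8739 mm^2
V = f_v * A / 1000 = 362 * 490.8739 / 1000
= 177.6963 kN

177.6963 kN


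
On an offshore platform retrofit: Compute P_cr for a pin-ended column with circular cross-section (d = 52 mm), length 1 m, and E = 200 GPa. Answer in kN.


I = pi * d^4 / 64 = 358908.11 mm^4
L = 1000.0 mm
P_cr = pi^2 * E * I / L^2
= 9.8696 * 200000.0 * 358908.11 / 1000.0^2
= 708456.21 N = 708.4562 kN

708.4562 kN


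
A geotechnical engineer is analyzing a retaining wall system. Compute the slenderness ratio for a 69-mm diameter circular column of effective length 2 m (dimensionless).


Radius of gyration r = d / 4 = 69 / 4 = 17.25 mm
L_eff = 2000.0 mm
Slenderness ratio = L / r = 2000.0 / 17.25 = 115.94 (dimensionless)

115.94 (dimensionless)


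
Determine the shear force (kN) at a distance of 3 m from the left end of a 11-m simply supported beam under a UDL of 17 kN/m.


R_A = w * L / 2 = 17 * 11 / 2 = 93.5 kN
V(x) = R_A - w * x = 93.5 - 17 * 3
= 42.5 kN

42.5 kN


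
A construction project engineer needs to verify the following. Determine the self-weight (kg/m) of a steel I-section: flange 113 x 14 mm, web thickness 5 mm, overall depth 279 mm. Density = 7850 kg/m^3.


A_flanges = 2 * 113 * 14 = 3164 mm^2
A_web = (279 - 2 * 14) * 5 = 1255 mm^2
A_total = 3164 + 1255 = 4419 mm^2 = 0.004419 m^2
Weight = rho * A = 7850 * 0.004419 = 34.6891 kg/m

34.6891 kg/m


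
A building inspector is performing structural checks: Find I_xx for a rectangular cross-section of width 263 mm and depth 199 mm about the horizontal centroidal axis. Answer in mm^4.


I = b * h^3 / 12
= 263 * 199^3 / 12
= 263 * 7880599 / 12
= 172716461.42 mm^4

172716461.42 mm^4


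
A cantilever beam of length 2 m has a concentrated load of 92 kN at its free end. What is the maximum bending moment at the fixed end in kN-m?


For a cantilever with a point load at the free end:
M_max = P * L = 92 * 2 = 184 kN-m

184 kN-m


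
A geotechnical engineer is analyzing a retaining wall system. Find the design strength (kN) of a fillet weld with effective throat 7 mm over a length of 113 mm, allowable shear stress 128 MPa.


Strength = throat * length * allowable stress
= 7 * 113 * 128 N
= 101248 N
= 101.25 kN

101.25 kN


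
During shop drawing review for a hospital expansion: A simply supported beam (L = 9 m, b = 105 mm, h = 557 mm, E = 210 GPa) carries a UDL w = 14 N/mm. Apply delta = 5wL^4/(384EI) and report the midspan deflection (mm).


I = 105 * 557^3 / 12 = 1512076063.75 mm^4
L = 9000.0 mm, w = 14 N/mm, E = 210000.0 MPa
delta = 5 * w * L^4 / (384 * E * I)
= 5 * 14 * 9000.0^4 / (384 * 210000.0 * 1512076063.75)
= 3.7666 mm

3.7666 mm


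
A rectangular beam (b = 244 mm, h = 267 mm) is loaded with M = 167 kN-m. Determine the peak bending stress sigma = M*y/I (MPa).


I = b * h^3 / 12 = 244 * 267^3 / 12 = 387027981.0 mm^4
y = h / 2 = 267 / 2 = 133.5 mm
M = 167 kN-m = 167000000.0 N-mm
sigma = M * y / I = 167000000.0 * 133.5 / 387027981.0
= 57.6 MPa

57.6 MPa


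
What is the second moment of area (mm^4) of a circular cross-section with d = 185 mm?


r = d / 2 = 185 / 2 = 92.5 mm
I = pi * r^4 / 4 = pi * 92.5^4 / 4
= 57498539.35 mm^4

57498539.35 mm^4


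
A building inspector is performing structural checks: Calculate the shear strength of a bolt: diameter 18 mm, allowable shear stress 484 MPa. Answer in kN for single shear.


A = pi * d^2 / 4 = pi * 18^2 / 4 = 254.469 mm^2
V = f_v * A / 1000 = 484 * 254.469 / 1000
= 123.163 kN

123.163 kN


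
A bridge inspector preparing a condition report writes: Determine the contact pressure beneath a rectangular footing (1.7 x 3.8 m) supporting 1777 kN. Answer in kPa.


A = 1.7 * 3.8 = 6.46 m^2
q = P / A = 1777 / 6.46
= 275.0774 kPa

275.0774 kPa


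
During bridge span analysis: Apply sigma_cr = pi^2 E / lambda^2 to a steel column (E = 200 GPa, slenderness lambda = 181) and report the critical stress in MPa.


sigma_cr = pi^2 * E / lambda^2
= 9.8696 * 200000.0 / 181^2
= 9.8696 * 200000.0 / 32761
= 60.2522 MPa

60.2522 MPa


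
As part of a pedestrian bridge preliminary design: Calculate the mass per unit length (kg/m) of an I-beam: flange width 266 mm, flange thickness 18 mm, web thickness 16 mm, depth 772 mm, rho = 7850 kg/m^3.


A_flanges = 2 * 266 * 18 = 9576 mm^2
A_web = (772 - 2 * 18) * 16 = 11776 mm^2
A_total = 9576 + 11776 = 21352 mm^2 = 0.021352 m^2
Weight = rho * A = 7850 * 0.021352 = 167.6132 kg/m

167.6132 kg/m


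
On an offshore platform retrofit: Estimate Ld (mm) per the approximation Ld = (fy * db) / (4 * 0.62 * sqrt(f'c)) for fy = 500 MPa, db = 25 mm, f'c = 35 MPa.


Ld = (fy * db) / (4 * 0.62 * sqrt(f'c))
= (500 * 25) / (4 * 0.62 * sqrt(35))
= 12500 / 14.6719
= 851.97 mm

851.97 mm


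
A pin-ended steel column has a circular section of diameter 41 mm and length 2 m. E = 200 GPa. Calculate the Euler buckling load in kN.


I = pi * d^4 / 64 = 138709.22 mm^4
L = 2000.0 mm
P_cr = pi^2 * E * I / L^2
= 9.8696 * 200000.0 * 138709.22 / 2000.0^2
= 68450.26 N = 68.4503 kN

68.4503 kN


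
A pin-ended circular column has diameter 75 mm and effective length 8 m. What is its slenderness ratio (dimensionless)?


Radius of gyration r = d / 4 = 75 / 4 = 18.75 mm
L_eff = 8000.0 mm
Slenderness ratio = L / r = 8000.0 / 18.75 = 426.67 (dimensionless)

426.67 (dimensionless)


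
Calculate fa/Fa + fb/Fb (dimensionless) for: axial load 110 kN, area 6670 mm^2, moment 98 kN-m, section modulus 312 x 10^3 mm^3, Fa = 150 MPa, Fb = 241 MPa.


f_a = P / A = 110000.0 / 6670 = 16.4918 MPa
f_b = M / S = 98000000.0 / 312000.0 = 314.1026 MPa
Ratio = f_a / Fa + f_b / Fb
= 16.4918 / 150 + 314.1026 / 241
= 1.4133 (dimensionless)

1.4133 (dimensionless)


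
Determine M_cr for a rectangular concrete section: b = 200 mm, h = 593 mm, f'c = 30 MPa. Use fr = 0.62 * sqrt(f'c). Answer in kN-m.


fr = 0.62 * sqrt(30) = 0.62 * 5.4772 = 3.3959 MPa
I = 200 * 593^3 / 12 = 3475464283.33 mm^4
y_t = 296.5 mm
M_cr = fr * I / y_t = 3.3959 * 3475464283.33 / 296.5 N-mm
= 39.8053 kN-m

39.8053 kN-m


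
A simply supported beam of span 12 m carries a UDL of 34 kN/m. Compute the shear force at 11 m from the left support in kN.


R_A = w * L / 2 = 34 * 12 / 2 = 204.0 kN
V(x) = R_A - w * x = 204.0 - 34 * 11
= -170.0 kN

-170.0 kN


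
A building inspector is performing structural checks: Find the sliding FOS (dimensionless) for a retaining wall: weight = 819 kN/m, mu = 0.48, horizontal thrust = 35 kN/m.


Resisting force = mu * W = 0.48 * 819 = 393.12 kN/m
FOS = Resisting / Driving = 393.12 / 35
= 11.232 (dimensionless)

11.232 (dimensionless)


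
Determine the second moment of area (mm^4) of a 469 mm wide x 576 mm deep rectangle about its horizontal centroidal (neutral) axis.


I = b * h^3 / 12
= 469 * 576^3 / 12
= 469 * 191102976 / 12
= 7468941312.0 mm^4

7468941312.0 mm^4


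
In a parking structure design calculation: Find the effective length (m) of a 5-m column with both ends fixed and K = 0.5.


L_eff = K * L
= 0.5 * 5
= 2.5 m

2.5 m


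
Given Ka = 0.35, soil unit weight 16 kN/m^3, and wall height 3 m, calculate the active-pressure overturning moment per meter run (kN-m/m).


Pa = 0.5 * Ka * gamma * H^2
= 0.5 * 0.35 * 16 * 3^2
= 25.2 kN/m
Arm = H / 3 = 3 / 3 = 1.0 m
Mo = Pa * arm = Pa * H / 3 = 25.2 * 3 / 3 = 25.2 kN-m/m

25.2 kN-m/m


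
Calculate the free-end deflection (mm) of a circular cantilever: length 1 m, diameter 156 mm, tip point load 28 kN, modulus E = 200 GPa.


I = pi * d^4 / 64 = pi * 156^4 / 64 = 29071557.0 mm^4
L = 1000.0 mm, P = 28000.0 N, E = 200000.0 MPa
delta = P * L^3 / (3 * E * I)
= 28000.0 * 1000.0^3 / (3 * 200000.0 * 29071557.0)
= 1.6052 mm

1.6052 mm


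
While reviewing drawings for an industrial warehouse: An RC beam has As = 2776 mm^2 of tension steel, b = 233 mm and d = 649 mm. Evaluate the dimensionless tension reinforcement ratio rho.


rho = As / (b * d)
= 2776 / (233 * 649)
= 2776 / 151217
= 0.018358 (dimensionless)

0.018358 (dimensionless)


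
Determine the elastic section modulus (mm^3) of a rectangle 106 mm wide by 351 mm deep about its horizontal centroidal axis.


S = b * h^2 / 6
= 106 * 351^2 / 6
= 106 * 123201 / 6
= 2176551.0 mm^3

2176551.0 mm^3


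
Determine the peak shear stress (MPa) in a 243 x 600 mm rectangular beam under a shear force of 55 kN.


A = b * h = 243 * 600 = 145800 mm^2
V = 55 kN = 55000.0 N
tau_max = 1.5 * V / A = 1.5 * 55000.0 / 145800
= 0.5658 MPa

0.5658 MPa


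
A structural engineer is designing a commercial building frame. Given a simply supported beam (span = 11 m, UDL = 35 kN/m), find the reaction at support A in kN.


Total load = w * L = 35 * 11 = 385 kN
By symmetry, each reaction R = total / 2 = 385 / 2 = 192.5 kN

192.5 kN


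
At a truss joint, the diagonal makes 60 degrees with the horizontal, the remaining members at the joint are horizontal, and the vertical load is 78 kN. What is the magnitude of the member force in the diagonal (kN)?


At the joint, only the diagonal has a vertical component, so vertical equilibrium gives:
F * sin(60) = 78
F = 78 / sin(60)
= 78 / 0.866025
= 90.07 kN

90.07 kN


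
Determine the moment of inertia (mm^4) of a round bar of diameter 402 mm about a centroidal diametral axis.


r = d / 2 = 402 / 2 = 201.0 mm
I = pi * r^4 / 4 = pi * 201.0^4 / 4
= 1281958927.33 mm^4

1281958927.33 mm^4


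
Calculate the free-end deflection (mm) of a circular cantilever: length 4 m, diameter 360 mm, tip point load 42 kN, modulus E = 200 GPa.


I = pi * d^4 / 64 = pi * 360^4 / 64 = 824479576.01 mm^4
L = 4000.0 mm, P = 42000.0 N, E = 200000.0 MPa
delta = P * L^3 / (3 * E * I)
= 42000.0 * 4000.0^3 / (3 * 200000.0 * 824479576.01)
= 5.4337 mm

5.4337 mm


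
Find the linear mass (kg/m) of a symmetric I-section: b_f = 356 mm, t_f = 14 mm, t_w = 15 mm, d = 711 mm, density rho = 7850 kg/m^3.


A_flanges = 2 * 356 * 14 = 9968 mm^2
A_web = (711 - 2 * 14) * 15 = 10245 mm^2
A_total = 9968 + 10245 = 20213 mm^2 = 0.020213 m^2
Weight = rho * A = 7850 * 0.020213 = 158.6721 kg/m

158.6721 kg/m


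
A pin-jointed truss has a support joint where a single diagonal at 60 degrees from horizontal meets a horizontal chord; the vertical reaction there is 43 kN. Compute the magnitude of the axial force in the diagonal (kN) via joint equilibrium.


At the joint, only the diagonal has a vertical component, so vertical equilibrium gives:
F * sin(60) = 43
F = 43 / sin(60)
= 43 / 0.866025
= 49.65 kN

49.65 kN


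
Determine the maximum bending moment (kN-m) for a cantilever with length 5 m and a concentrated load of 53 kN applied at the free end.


For a cantilever with a point load at the free end:
M_max = P * L = 53 * 5 = 265 kN-m

265 kN-m


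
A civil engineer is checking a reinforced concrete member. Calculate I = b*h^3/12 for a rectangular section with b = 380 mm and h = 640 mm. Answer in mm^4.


I = b * h^3 / 12
= 380 * 640^3 / 12
= 380 * 262144000 / 12
= 8301226666.67 mm^4

8301226666.67 mm^4


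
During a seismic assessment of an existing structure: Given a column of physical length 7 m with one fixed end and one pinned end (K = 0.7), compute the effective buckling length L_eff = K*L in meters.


L_eff = K * L
= 0.7 * 7
= 4.9 m

4.9 m


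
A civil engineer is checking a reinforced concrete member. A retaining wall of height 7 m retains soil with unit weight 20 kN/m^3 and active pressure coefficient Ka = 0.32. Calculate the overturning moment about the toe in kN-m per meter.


Pa = 0.5 * Ka * gamma * H^2
= 0.5 * 0.32 * 20 * 7^2
= 156.8 kN/m
Arm = H / 3 = 7 / 3 = 2.3333 m
Mo = Pa * arm = Pa * H / 3 = 156.8 * 7 / 3 = 365.8667 kN-m/m

365.8667 kN-m/m


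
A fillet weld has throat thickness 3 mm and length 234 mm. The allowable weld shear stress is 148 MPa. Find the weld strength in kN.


Strength = throat * length * allowable stress
= 3 * 234 * 148 N
= 103896 N
= 103.9 kN

103.9 kN


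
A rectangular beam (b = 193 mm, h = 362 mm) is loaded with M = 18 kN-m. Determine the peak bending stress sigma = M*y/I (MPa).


I = b * h^3 / 12 = 193 * 362^3 / 12 = 762960008.67 mm^4
y = h / 2 = 362 / 2 = 181.0 mm
M = 18 kN-m = 18000000.0 N-mm
sigma = M * y / I = 18000000.0 * 181.0 / 762960008.67
= 4.27 MPa

4.27 MPa


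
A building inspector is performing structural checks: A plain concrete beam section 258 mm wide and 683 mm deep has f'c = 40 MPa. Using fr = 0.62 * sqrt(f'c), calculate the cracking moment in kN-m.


fr = 0.62 * sqrt(40) = 0.62 * 6.3246 = 3.9212 MPa
I = 258 * 683^3 / 12 = 6850157720.5 mm^4
y_t = 341.5 mm
M_cr = fr * I / y_t = 3.9212 * 6850157720.5 / 341.5 N-mm
= 78.6559 kN-m

78.6559 kN-m


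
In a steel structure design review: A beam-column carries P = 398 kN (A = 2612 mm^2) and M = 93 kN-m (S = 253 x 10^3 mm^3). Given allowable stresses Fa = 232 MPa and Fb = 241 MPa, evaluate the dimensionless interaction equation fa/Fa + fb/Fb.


f_a = P / A = 398000.0 / 2612 = 152.3737 MPa
f_b = M / S = 93000000.0 / 253000.0 = 367.5889 MPa
Ratio = f_a / Fa + f_b / Fb
= 152.3737 / 232 + 367.5889 / 241
= 2.182 (dimensionless)

2.182 (dimensionless)


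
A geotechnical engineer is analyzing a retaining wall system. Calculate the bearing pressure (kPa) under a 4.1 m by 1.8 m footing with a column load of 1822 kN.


A = 4.1 * 1.8 = 7.38 m^2
q = P / A = 1822 / 7.38
= 246.8835 kPa

246.8835 kPa


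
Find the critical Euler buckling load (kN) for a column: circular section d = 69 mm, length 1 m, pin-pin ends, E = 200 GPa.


I = pi * d^4 / 64 = 1112669.7 mm^4
L = 1000.0 mm
P_cr = pi^2 * E * I / L^2
= 9.8696 * 200000.0 * 1112669.7 / 1000.0^2
= 2196321.95 N = 2196.322 kN

2196.322 kN


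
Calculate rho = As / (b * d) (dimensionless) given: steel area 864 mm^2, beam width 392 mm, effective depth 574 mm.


rho = As / (b * d)
= 864 / (392 * 574)
= 864 / 225008
= 0.00384 (dimensionless)

0.00384 (dimensionless)


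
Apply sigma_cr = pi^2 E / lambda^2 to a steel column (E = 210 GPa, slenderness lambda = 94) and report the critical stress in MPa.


sigma_cr = pi^2 * E / lambda^2
= 9.8696 * 210000.0 / 94^2
= 9.8696 * 210000.0 / 8836
= 234.5651 MPa

234.5651 MPa


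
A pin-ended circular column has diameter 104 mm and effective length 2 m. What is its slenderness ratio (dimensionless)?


Radius of gyration r = d / 4 = 104 / 4 = 26.0 mm
L_eff = 2000.0 mm
Slenderness ratio = L / r = 2000.0 / 26.0 = 76.92 (dimensionless)

76.92 (dimensionless)


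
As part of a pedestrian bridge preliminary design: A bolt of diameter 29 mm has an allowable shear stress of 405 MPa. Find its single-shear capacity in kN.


A = pi * d^2 / 4 = pi * 29^2 / 4 = 660.5199 mm^2
V = f_v * A / 1000 = 405 * 660.5199 / 1000
= 267.5105 kN

267.5105 kN


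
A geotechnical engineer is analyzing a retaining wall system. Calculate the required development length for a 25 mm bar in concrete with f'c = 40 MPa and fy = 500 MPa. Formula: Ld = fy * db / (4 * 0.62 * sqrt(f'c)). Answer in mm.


Ld = (fy * db) / (4 * 0.62 * sqrt(f'c))
= (500 * 25) / (4 * 0.62 * sqrt(40))
= 12500 / 15.6849
= 796.94 mm

796.94 mm


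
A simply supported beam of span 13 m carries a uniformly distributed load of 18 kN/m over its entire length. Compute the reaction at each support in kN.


Total load = w * L = 18 * 13 = 234 kN
By symmetry, each reaction R = total / 2 = 234 / 2 = 117.0 kN

117.0 kN


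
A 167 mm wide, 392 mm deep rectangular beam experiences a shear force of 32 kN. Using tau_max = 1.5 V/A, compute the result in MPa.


A = b * h = 167 * 392 = 65464 mm^2
V = 32 kN = 32000.0 N
tau_max = 1.5 * V / A = 1.5 * 32000.0 / 65464
= 0.7332 MPa

0.7332 MPa


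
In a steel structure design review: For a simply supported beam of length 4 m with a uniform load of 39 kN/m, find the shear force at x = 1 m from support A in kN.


R_A = w * L / 2 = 39 * 4 / 2 = 78.0 kN
V(x) = R_A - w * x = 78.0 - 39 * 1
= 39.0 kN

39.0 kN


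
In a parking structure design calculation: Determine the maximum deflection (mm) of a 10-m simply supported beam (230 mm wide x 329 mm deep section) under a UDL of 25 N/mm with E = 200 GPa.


I = 230 * 329^3 / 12 = 682549705.83 mm^4
L = 10000.0 mm, w = 25 N/mm, E = 200000.0 MPa
delta = 5 * w * L^4 / (384 * E * I)
= 5 * 25 * 10000.0^4 / (384 * 200000.0 * 682549705.83)
= 23.8459 mm

23.8459 mm


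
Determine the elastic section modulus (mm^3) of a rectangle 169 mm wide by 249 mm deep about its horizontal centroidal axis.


S = b * h^2 / 6
= 169 * 249^2 / 6
= 169 * 62001 / 6
= 1746361.5 mm^3

1746361.5 mm^3


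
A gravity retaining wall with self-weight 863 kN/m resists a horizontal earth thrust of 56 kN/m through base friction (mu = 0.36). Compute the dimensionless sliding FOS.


Resisting force = mu * W = 0.36 * 863 = 310.68 kN/m
FOS = Resisting / Driving = 310.68 / 56
= 5.5479 (dimensionless)

5.5479 (dimensionless)


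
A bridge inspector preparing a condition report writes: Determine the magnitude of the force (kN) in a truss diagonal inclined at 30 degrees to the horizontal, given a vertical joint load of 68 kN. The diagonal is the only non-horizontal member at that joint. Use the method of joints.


At the joint, only the diagonal has a vertical component, so vertical equilibrium gives:
F * sin(30) = 68
F = 68 / sin(30)
= 68 / 0.5
= 136.0 kN

136.0 kN


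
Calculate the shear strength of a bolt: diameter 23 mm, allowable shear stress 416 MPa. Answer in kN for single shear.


A = pi * d^2 / 4 = pi * 23^2 / 4 = 415.4756 mm^2
V = f_v * A / 1000 = 416 * 415.4756 / 1000
= 172.8379 kN

172.8379 kN


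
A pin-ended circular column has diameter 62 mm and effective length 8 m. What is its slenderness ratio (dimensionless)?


Radius of gyration r = d / 4 = 62 / 4 = 15.5 mm
L_eff = 8000.0 mm
Slenderness ratio = L / r = 8000.0 / 15.5 = 516.13 (dimensionless)

516.13 (dimensionless)


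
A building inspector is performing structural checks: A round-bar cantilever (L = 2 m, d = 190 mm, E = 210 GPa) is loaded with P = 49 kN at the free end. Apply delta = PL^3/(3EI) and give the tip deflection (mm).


I = pi * d^4 / 64 = pi * 190^4 / 64 = 63971171.28 mm^4
L = 2000.0 mm, P = 49000.0 N, E = 210000.0 MPa
delta = P * L^3 / (3 * E * I)
= 49000.0 * 2000.0^3 / (3 * 210000.0 * 63971171.28)
= 9.7266 mm

9.7266 mm


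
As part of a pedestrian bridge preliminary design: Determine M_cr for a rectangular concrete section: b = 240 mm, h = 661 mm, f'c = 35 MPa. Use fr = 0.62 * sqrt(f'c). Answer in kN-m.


fr = 0.62 * sqrt(35) = 0.62 * 5.9161 = 3.668 MPa
I = 240 * 661^3 / 12 = 5776095620.0 mm^4
y_t = 330.5 mm
M_cr = fr * I / y_t = 3.668 * 5776095620.0 / 330.5 N-mm
= 64.1045 kN-m

64.1045 kN-m


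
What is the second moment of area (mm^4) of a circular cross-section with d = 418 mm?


r = d / 2 = 418 / 2 = 209.0 mm
I = pi * r^4 / 4 = pi * 209.0^4 / 4
= 1498563070.0 mm^4

1498563070.0 mm^4


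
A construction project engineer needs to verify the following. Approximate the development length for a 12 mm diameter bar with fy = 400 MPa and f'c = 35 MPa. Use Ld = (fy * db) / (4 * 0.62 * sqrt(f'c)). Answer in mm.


Ld = (fy * db) / (4 * 0.62 * sqrt(f'c))
= (400 * 12) / (4 * 0.62 * sqrt(35))
= 4800 / 14.6719
= 327.16 mm

327.16 mm


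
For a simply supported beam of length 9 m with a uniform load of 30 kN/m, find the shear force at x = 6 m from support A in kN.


R_A = w * L / 2 = 30 * 9 / 2 = 135.0 kN
V(x) = R_A - w * x = 135.0 - 30 * 6
= -45.0 kN

-45.0 kN


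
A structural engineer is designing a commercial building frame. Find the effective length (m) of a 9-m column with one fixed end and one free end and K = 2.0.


L_eff = K * L
= 2.0 * 9
= 18.0 m

18.0 m


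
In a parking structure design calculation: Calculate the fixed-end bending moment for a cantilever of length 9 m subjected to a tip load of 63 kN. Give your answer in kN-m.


For a cantilever with a point load at the free end:
M_max = P * L = 63 * 9 = 567 kN-m

567 kN-m


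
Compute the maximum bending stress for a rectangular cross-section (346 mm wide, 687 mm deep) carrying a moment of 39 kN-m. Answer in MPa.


I = b * h^3 / 12 = 346 * 687^3 / 12 = 9348997936.5 mm^4
y = h / 2 = 687 / 2 = 343.5 mm
M = 39 kN-m = 39000000.0 N-mm
sigma = M * y / I = 39000000.0 * 343.5 / 9348997936.5
= 1.43 MPa

1.43 MPa


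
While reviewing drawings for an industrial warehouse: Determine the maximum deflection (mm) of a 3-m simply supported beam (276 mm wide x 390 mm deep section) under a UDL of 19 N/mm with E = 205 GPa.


I = 276 * 390^3 / 12 = 1364337000.0 mm^4
L = 3000.0 mm, w = 19 N/mm, E = 205000.0 MPa
delta = 5 * w * L^4 / (384 * E * I)
= 5 * 19 * 3000.0^4 / (384 * 205000.0 * 1364337000.0)
= 0.0716 mm

0.0716 mm


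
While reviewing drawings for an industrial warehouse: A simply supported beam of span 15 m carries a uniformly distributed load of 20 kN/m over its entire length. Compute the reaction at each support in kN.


Total load = w * L = 20 * 15 = 300 kN
By symmetry, each reaction R = total / 2 = 300 / 2 = 150.0 kN

150.0 kN


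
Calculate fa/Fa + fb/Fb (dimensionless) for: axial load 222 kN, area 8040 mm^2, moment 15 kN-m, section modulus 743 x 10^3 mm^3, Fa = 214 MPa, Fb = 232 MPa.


f_a = P / A = 222000.0 / 8040 = 27.6119 MPa
f_b = M / S = 15000000.0 / 743000.0 = 20.1884 MPa
Ratio = f_a / Fa + f_b / Fb
= 27.6119 / 214 + 20.1884 / 232
= 0.216 (dimensionless)

0.216 (dimensionless)


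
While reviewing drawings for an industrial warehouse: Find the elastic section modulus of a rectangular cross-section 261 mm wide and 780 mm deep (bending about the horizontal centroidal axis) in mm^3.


S = b * h^2 / 6
= 261 * 780^2 / 6
= 261 * 608400 / 6
= 26465400.0 mm^3

26465400.0 mm^3


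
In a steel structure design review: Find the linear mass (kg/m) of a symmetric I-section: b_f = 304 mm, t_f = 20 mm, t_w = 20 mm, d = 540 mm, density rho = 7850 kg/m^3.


A_flanges = 2 * 304 * 20 = 12160 mm^2
A_web = (540 - 2 * 20) * 20 = 10000 mm^2
A_total = 12160 + 10000 = 22160 mm^2 = 0.022160 m^2
Weight = rho * A = 7850 * 0.022160 = 173.956 kg/m

173.956 kg/m


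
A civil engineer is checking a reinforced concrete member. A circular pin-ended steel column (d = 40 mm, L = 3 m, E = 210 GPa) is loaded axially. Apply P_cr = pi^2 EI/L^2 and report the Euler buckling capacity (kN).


I = pi * d^4 / 64 = 125663.71 mm^4
L = 3000.0 mm
P_cr = pi^2 * E * I / L^2
= 9.8696 * 210000.0 * 125663.71 / 3000.0^2
= 28939.19 N = 28.9392 kN

28.9392 kN


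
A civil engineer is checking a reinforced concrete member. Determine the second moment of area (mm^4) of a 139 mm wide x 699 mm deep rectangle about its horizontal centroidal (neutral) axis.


I = b * h^3 / 12
= 139 * 699^3 / 12
= 139 * 341532099 / 12
= 3956080146.75 mm^4

3956080146.75 mm^4


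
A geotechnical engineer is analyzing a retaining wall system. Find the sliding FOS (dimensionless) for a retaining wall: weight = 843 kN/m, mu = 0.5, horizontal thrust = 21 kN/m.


Resisting force = mu * W = 0.5 * 843 = 421.5 kN/m
FOS = Resisting / Driving = 421.5 / 21
= 20.0714 (dimensionless)

20.0714 (dimensionless)


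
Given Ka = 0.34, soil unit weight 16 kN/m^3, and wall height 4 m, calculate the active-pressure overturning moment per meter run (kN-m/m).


Pa = 0.5 * Ka * gamma * H^2
= 0.5 * 0.34 * 16 * 4^2
= 43.52 kN/m
Arm = H / 3 = 4 / 3 = 1.3333 m
Mo = Pa * arm = Pa * H / 3 = 43.52 * 4 / 3 = 58.0267 kN-m/m

58.0267 kN-m/m


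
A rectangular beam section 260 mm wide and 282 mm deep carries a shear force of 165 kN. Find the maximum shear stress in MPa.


A = b * h = 260 * 282 = 73320 mm^2
V = 165 kN = 165000.0 N
tau_max = 1.5 * V / A = 1.5 * 165000.0 / 73320
= 3.3756 MPa

3.3756 MPa


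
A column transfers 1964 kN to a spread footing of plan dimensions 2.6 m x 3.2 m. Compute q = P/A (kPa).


A = 2.6 * 3.2 = 8.32 m^2
q = P / A = 1964 / 8.32
= 236.0577 kPa

236.0577 kPa


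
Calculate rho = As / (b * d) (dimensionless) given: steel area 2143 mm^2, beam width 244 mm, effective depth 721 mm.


rho = As / (b * d)
= 2143 / (244 * 721)
= 2143 / 175924
= 0.012181 (dimensionless)

0.012181 (dimensionless)


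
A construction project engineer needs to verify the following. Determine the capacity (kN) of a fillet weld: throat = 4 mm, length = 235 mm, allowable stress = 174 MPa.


Strength = throat * length * allowable stress
= 4 * 235 * 174 N
= 163560 N
= 163.56 kN

163.56 kN


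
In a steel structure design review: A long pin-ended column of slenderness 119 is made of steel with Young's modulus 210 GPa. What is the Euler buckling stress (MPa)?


sigma_cr = pi^2 * E / lambda^2
= 9.8696 * 210000.0 / 119^2
= 9.8696 * 210000.0 / 14161
= 146.3609 MPa

146.3609 MPa
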